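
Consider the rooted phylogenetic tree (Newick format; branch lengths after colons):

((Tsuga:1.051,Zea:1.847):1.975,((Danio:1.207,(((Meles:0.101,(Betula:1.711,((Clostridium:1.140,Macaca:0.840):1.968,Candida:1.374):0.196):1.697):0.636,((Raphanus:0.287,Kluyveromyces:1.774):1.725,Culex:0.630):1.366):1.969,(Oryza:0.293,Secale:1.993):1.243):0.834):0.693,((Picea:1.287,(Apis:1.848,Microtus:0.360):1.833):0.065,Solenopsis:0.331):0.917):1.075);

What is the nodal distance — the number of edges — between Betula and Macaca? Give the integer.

The MRCA of Betula and Macaca is the node subtending (Betula,((Clostridium,Macaca),Candida)).
From Betula up to that node: 1 branch. From Macaca up to the same node: 3 branches. Total: 1 + 3 = 4.

4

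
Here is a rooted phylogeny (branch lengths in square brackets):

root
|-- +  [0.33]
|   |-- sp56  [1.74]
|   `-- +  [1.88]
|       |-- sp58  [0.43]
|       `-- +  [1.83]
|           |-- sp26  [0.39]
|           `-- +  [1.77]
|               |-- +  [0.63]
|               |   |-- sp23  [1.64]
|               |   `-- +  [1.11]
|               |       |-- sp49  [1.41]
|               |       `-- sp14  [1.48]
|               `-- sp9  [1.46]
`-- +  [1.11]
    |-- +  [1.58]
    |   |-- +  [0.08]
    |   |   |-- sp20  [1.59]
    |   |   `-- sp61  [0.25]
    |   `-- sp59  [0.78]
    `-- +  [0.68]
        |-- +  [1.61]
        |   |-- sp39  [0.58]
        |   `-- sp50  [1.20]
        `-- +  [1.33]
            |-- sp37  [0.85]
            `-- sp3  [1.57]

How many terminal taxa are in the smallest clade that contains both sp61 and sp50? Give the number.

The MRCA of sp61 and sp50 is the node subtending (((sp20,sp61),sp59),((sp39,sp50),(sp37,sp3))).
That clade contains 7 terminal taxa: sp20, sp3, sp37, sp39, sp50, sp59, sp61.

7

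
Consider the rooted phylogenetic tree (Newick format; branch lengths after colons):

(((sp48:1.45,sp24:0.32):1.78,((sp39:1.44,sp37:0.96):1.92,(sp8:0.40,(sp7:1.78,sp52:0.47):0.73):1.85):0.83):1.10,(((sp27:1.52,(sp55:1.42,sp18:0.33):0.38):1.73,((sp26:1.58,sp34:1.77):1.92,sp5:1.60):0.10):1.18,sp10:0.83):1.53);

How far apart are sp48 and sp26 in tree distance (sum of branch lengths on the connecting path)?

10.64

The path runs sp48 → … → MRCA → … → sp26; the MRCA is the root of the tree.
Branch lengths along that path: 1.45 + 1.78 + 1.10 + 1.53 + 1.18 + 0.10 + 1.92 + 1.58 = 10.64.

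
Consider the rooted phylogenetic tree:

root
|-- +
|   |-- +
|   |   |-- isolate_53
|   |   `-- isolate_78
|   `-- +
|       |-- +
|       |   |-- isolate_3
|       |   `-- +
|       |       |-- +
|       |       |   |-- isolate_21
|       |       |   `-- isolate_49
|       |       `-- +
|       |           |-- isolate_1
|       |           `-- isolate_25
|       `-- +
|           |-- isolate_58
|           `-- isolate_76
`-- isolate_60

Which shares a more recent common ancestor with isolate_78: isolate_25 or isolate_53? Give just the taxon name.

isolate_53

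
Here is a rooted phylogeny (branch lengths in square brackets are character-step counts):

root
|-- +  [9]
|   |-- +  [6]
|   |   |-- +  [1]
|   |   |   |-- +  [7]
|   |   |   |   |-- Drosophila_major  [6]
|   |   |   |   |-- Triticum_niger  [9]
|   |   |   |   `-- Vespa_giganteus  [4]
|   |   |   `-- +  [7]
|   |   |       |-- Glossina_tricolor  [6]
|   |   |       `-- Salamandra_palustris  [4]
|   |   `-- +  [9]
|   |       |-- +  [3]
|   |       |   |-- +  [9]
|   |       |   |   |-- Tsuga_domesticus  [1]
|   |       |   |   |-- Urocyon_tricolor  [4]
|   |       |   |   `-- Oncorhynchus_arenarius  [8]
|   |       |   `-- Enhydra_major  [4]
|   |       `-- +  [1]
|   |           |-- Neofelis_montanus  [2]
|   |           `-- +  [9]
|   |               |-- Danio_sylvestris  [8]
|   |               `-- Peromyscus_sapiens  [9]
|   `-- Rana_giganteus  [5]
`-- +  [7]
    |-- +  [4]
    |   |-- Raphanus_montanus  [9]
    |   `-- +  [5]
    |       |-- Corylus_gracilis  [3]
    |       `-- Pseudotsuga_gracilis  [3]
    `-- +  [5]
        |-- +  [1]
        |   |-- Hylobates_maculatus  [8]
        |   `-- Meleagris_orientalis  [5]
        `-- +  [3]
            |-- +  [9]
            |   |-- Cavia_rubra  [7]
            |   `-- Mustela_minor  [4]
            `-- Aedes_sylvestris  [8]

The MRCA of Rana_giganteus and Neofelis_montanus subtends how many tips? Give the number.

13

The MRCA of Rana_giganteus and Neofelis_montanus is the node subtending ((((Drosophila_major,Triticum_niger,Vespa_giganteus),(Glossina_tricolor,Salamandra_palustris)),(((Tsuga_domesticus,Urocyon_tricolor,Oncorhynchus_arenarius),Enhydra_major),(Neofelis_montanus,(Danio_sylvestris,Peromyscus_sapiens)))),Rana_giganteus).
That clade contains 13 terminal taxa: Danio_sylvestris, Drosophila_major, Enhydra_major, Glossina_tricolor, Neofelis_montanus, Oncorhynchus_arenarius, Peromyscus_sapiens, Rana_giganteus, Salamandra_palustris, Triticum_niger, Tsuga_domesticus, Urocyon_tricolor, Vespa_giganteus.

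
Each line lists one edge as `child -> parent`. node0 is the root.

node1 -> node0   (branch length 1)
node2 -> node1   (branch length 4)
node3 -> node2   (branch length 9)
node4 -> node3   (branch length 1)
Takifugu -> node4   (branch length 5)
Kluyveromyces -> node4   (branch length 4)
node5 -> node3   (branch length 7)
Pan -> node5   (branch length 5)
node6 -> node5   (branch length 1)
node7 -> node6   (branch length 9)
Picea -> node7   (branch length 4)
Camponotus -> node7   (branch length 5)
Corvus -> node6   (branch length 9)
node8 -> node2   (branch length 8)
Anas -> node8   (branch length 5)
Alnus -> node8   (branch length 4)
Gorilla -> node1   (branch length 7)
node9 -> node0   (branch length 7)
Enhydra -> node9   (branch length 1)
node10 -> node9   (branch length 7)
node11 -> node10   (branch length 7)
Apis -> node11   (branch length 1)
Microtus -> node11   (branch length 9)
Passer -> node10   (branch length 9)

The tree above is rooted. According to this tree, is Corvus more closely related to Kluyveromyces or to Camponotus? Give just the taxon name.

Camponotus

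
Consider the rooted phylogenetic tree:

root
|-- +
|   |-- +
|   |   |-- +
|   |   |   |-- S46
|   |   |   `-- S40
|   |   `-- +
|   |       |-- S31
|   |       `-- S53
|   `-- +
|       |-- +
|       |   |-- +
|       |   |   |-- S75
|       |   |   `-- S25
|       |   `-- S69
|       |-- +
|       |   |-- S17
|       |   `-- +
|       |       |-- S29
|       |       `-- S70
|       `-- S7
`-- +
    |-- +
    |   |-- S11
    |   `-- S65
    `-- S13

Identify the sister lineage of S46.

S46 attaches to the tree at the node subtending (S46,S40).
The other lineage descending from that same node — the sister group — is the single tip S40.

S40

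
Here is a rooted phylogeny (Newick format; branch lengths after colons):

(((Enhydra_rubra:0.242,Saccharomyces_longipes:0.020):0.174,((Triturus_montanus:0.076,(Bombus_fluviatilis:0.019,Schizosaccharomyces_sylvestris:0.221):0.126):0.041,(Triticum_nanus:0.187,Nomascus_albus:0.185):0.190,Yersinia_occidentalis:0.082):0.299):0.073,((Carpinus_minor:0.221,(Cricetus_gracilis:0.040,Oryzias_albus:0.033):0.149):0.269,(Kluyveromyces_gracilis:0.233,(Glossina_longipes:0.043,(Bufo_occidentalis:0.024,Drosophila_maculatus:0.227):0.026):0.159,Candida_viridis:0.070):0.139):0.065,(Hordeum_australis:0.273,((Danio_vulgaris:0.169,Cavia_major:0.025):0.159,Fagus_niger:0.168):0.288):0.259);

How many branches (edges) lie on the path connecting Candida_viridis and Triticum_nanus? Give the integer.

7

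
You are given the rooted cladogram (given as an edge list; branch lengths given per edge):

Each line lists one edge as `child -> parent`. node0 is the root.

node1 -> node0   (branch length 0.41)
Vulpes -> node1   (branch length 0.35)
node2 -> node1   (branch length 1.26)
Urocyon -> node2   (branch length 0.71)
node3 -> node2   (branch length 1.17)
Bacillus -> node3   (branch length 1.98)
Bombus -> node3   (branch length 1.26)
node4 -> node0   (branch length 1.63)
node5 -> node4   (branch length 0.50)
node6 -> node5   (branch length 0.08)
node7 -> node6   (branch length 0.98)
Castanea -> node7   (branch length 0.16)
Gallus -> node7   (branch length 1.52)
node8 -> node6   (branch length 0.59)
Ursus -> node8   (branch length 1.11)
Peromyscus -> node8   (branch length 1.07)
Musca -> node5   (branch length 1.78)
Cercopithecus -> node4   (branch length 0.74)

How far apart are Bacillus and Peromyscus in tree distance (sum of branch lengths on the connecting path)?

The path runs Bacillus → … → MRCA → … → Peromyscus; the MRCA is the root of the tree.
Branch lengths along that path: 1.98 + 1.17 + 1.26 + 0.41 + 1.63 + 0.50 + 0.08 + 0.59 + 1.07 = 8.69.

8.69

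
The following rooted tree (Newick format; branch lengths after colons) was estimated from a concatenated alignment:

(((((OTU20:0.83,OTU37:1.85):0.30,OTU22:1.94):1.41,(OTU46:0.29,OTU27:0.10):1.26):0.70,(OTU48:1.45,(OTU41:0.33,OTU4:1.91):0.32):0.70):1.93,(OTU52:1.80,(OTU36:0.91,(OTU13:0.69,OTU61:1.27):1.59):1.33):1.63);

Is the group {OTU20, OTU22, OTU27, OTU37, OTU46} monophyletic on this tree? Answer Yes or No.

Yes

The most recent common ancestor of these taxa subtends (((OTU20,OTU37),OTU22),(OTU46,OTU27)).
That clade has exactly 5 tips — every listed taxon and nothing else — so the group is monophyletic.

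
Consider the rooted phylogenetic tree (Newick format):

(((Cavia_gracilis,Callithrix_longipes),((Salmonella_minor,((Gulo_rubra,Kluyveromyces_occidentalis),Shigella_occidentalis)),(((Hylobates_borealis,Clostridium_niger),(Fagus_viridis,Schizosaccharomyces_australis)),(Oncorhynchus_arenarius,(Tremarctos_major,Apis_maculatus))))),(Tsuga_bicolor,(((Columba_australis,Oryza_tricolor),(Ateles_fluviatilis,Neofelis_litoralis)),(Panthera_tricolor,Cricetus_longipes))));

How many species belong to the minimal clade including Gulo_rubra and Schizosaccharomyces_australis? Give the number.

The MRCA of Gulo_rubra and Schizosaccharomyces_australis is the node subtending ((Salmonella_minor,((Gulo_rubra,Kluyveromyces_occidentalis),Shigella_occidentalis)),(((Hylobates_borealis,Clostridium_niger),(Fagus_viridis,Schizosaccharomyces_australis)),(Oncorhynchus_arenarius,(Tremarctos_major,Apis_maculatus)))).
That clade contains 11 terminal taxa: Apis_maculatus, Clostridium_niger, Fagus_viridis, Gulo_rubra, Hylobates_borealis, Kluyveromyces_occidentalis, Oncorhynchus_arenarius, Salmonella_minor, Schizosaccharomyces_australis, Shigella_occidentalis, Tremarctos_major.

11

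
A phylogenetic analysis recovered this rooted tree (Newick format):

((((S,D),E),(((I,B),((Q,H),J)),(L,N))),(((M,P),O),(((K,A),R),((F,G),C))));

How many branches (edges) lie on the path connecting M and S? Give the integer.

The MRCA of M and S is the root of the tree.
From M up to that node: 4 branches. From S up to the same node: 4 branches. Total: 4 + 4 = 8.

8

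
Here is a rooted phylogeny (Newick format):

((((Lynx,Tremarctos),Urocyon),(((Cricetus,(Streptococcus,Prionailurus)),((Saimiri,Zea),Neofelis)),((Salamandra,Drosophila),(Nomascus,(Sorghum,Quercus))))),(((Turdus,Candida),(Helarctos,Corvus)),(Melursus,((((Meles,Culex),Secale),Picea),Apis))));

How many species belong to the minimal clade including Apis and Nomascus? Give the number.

24

The MRCA of Apis and Nomascus is the root, so the clade is the entire tree.
That clade contains 24 terminal taxa: Apis, Candida, Corvus, Cricetus, Culex, Drosophila, Helarctos, Lynx, Meles, Melursus, Neofelis, Nomascus, Picea, Prionailurus, Quercus, Saimiri, Salamandra, Secale, Sorghum, Streptococcus, Tremarctos, Turdus, Urocyon, Zea.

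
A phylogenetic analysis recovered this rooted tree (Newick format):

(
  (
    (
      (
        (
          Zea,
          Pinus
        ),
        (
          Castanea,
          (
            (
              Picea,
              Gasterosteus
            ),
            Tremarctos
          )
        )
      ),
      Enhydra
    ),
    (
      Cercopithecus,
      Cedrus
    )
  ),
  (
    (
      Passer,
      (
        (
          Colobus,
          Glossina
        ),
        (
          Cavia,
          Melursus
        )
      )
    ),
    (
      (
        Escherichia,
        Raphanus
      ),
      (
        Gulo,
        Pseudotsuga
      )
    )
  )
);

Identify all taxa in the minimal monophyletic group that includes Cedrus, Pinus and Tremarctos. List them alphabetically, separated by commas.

Castanea, Cedrus, Cercopithecus, Enhydra, Gasterosteus, Picea, Pinus, Tremarctos, Zea

Tracing Cedrus: it sits inside (Cercopithecus,Cedrus).
Tracing Pinus: it sits inside (Zea,Pinus).
Tracing Tremarctos: it sits inside ((Picea,Gasterosteus),Tremarctos).
The smallest clade enclosing all 3 is ((((Zea,Pinus),(Castanea,((Picea,Gasterosteus),Tremarctos))),Enhydra),(Cercopithecus,Cedrus)); the answer is its 9 terminal taxa in alphabetical order.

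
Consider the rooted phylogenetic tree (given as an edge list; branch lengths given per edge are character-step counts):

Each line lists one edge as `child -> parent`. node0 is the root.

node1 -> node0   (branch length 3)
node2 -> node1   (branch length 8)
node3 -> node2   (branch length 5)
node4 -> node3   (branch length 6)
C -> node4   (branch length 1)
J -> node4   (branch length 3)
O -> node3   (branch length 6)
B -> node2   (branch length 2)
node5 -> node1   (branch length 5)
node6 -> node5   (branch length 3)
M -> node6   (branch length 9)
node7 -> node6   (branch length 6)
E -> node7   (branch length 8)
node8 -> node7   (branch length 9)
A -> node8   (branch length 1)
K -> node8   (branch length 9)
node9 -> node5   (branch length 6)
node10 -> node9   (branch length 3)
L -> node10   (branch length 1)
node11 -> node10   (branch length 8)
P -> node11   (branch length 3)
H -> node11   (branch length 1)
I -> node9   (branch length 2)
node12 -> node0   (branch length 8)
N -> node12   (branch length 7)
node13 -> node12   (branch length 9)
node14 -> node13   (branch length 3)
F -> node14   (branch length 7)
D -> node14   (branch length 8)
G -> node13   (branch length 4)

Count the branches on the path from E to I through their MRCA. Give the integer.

The MRCA of E and I is the node subtending ((M,(E,(A,K))),((L,(P,H)),I)).
From E up to that node: 3 branches. From I up to the same node: 2 branches. Total: 3 + 2 = 5.

5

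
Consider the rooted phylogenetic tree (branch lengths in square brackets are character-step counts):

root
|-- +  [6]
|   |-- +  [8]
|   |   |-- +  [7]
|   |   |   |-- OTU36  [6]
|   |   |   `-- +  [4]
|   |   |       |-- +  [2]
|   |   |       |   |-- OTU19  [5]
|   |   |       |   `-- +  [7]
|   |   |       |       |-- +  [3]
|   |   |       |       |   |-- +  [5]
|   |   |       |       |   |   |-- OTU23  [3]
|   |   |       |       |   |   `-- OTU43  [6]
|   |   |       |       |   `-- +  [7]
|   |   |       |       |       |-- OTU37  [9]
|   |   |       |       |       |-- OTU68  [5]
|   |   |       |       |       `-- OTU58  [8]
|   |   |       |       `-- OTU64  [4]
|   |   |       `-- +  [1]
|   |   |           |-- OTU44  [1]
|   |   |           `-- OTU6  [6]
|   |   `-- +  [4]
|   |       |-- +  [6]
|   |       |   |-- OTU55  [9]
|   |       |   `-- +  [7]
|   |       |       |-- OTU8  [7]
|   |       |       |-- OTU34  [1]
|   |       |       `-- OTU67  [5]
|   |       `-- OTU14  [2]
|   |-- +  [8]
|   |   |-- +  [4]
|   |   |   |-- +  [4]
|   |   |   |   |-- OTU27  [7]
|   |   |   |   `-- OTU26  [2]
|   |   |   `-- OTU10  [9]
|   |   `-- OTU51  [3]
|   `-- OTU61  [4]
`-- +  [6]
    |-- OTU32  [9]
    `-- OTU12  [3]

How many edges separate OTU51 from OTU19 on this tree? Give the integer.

7

The MRCA of OTU51 and OTU19 is the node subtending (((OTU36,((OTU19,(((OTU23,OTU43),(OTU37,OTU68,OTU58)),OTU64)),(OTU44,OTU6))),((OTU55,(OTU8,OTU34,OTU67)),OTU14)),(((OTU27,OTU26),OTU10),OTU51),OTU61).
From OTU51 up to that node: 2 branches. From OTU19 up to the same node: 5 branches. Total: 2 + 5 = 7.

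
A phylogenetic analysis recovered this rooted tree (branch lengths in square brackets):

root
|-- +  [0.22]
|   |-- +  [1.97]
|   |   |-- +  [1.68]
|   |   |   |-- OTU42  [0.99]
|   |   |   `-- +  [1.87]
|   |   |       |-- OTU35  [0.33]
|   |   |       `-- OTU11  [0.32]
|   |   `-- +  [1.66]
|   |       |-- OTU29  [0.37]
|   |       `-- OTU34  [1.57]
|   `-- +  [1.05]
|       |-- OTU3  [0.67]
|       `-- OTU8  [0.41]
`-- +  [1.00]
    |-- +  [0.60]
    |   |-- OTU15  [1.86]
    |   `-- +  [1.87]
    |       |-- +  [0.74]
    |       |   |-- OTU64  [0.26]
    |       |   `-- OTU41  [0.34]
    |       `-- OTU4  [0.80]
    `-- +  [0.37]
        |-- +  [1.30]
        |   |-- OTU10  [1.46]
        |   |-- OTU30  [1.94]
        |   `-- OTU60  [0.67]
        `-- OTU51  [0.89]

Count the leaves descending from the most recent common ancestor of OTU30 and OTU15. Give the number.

8

The MRCA of OTU30 and OTU15 is the node subtending ((OTU15,((OTU64,OTU41),OTU4)),((OTU10,OTU30,OTU60),OTU51)).
That clade contains 8 terminal taxa: OTU10, OTU15, OTU30, OTU4, OTU41, OTU51, OTU60, OTU64.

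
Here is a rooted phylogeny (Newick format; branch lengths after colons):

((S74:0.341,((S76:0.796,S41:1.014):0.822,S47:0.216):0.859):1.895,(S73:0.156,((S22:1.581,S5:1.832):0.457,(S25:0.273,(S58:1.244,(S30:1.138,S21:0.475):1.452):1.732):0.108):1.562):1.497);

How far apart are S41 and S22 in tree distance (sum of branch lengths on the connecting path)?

The path runs S41 → … → MRCA → … → S22; the MRCA is the root of the tree.
Branch lengths along that path: 1.014 + 0.822 + 0.859 + 1.895 + 1.497 + 1.562 + 0.457 + 1.581 = 9.687.

9.687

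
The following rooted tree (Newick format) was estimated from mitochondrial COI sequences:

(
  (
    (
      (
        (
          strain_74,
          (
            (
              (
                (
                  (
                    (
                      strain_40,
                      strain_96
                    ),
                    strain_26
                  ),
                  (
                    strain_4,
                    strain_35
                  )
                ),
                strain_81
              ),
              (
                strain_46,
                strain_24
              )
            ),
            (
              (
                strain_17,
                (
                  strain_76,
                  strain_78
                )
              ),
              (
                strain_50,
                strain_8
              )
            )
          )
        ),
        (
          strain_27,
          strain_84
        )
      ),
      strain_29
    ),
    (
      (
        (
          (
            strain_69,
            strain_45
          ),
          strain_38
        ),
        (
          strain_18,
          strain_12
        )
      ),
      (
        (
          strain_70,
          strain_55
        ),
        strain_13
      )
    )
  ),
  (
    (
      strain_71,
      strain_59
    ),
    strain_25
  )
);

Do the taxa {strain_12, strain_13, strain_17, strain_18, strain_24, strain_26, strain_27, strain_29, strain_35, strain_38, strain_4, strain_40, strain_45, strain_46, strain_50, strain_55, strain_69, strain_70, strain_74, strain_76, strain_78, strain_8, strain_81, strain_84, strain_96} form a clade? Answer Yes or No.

The most recent common ancestor of these taxa subtends ((((strain_74,((((((strain_40,strain_96),strain_26),(strain_4,strain_35)),strain_81),(strain_46,strain_24)),((strain_17,(strain_76,strain_78)),(strain_50,strain_8)))),(strain_27,strain_84)),strain_29),((((strain_69,strain_45),strain_38),(strain_18,strain_12)),((strain_70,strain_55),strain_13))).
That clade has exactly 25 tips — every listed taxon and nothing else — so the group is monophyletic.

Yes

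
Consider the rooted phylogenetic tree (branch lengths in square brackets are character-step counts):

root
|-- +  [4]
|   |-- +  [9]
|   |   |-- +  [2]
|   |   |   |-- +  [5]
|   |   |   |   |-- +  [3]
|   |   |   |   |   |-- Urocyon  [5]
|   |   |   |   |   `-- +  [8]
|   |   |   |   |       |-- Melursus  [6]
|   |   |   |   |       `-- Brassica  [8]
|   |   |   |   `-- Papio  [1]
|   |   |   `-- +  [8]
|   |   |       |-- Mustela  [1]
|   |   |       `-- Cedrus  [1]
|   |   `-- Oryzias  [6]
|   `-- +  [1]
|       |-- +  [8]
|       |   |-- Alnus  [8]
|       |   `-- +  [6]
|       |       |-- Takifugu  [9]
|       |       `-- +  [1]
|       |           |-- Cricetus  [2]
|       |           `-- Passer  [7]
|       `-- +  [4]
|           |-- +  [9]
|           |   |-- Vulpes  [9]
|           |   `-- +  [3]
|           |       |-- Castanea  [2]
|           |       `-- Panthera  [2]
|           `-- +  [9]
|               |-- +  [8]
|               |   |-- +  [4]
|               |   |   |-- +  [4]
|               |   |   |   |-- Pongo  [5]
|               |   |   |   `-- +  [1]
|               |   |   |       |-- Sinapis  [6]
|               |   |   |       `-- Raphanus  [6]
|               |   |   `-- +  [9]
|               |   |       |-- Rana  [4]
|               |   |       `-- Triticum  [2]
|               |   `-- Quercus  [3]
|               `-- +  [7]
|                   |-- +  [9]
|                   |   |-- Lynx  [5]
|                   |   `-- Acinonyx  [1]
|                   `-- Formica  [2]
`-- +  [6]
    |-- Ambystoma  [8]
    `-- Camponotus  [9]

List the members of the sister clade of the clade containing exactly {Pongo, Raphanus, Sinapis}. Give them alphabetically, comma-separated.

Rana, Triticum

The clade containing exactly {Pongo, Raphanus, Sinapis} attaches to the tree at the node subtending ((Pongo,(Sinapis,Raphanus)),(Rana,Triticum)).
The other lineage descending from that same node — the sister group — is (Rana,Triticum); its 2 tips in alphabetical order are the answer.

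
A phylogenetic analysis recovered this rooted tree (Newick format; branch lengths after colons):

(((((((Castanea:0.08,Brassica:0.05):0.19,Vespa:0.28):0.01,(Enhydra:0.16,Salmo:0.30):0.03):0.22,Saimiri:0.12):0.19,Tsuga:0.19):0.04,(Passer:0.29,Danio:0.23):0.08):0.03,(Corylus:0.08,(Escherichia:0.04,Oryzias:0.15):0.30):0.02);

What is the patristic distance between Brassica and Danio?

1.01

The path runs Brassica → … → MRCA → … → Danio; the MRCA is the node subtending ((((((Castanea,Brassica),Vespa),(Enhydra,Salmo)),Saimiri),Tsuga),(Passer,Danio)).
Branch lengths along that path: 0.05 + 0.19 + 0.01 + 0.22 + 0.19 + 0.04 + 0.08 + 0.23 = 1.01.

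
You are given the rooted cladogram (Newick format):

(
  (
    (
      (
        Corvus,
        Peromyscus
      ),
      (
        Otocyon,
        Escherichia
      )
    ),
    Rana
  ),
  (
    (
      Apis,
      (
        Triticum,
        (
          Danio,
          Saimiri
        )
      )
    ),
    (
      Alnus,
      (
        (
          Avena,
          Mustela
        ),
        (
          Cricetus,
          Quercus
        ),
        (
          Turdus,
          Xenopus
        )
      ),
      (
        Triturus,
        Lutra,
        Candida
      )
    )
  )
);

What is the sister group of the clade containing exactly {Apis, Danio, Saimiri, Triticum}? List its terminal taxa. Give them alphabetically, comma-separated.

The clade containing exactly {Apis, Danio, Saimiri, Triticum} attaches to the tree at the node subtending ((Apis,(Triticum,(Danio,Saimiri))),(Alnus,((Avena,Mustela),(Cricetus,Quercus),(Turdus,Xenopus)),(Triturus,Lutra,Candida))).
The other lineage descending from that same node — the sister group — is (Alnus,((Avena,Mustela),(Cricetus,Quercus),(Turdus,Xenopus)),(Triturus,Lutra,Candida)); its 10 tips in alphabetical order are the answer.

Alnus, Avena, Candida, Cricetus, Lutra, Mustela, Quercus, Triturus, Turdus, Xenopus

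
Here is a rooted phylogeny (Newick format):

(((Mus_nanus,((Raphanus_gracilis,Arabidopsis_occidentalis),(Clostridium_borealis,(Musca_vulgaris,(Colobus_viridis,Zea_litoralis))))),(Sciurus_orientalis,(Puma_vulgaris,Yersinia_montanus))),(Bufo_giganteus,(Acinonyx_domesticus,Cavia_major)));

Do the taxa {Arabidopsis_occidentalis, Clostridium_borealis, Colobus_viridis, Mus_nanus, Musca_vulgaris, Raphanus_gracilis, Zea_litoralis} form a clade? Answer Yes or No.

The most recent common ancestor of these taxa subtends (Mus_nanus,((Raphanus_gracilis,Arabidopsis_occidentalis),(Clostridium_borealis,(Musca_vulgaris,(Colobus_viridis,Zea_litoralis))))).
That clade has exactly 7 tips — every listed taxon and nothing else — so the group is monophyletic.

Yes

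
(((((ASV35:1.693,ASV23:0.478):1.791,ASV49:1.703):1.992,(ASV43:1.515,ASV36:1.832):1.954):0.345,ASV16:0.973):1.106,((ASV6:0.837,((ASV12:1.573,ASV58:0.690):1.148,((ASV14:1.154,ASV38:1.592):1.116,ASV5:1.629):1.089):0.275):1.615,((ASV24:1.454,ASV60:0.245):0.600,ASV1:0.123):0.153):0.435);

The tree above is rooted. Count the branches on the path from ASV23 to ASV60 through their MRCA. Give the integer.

9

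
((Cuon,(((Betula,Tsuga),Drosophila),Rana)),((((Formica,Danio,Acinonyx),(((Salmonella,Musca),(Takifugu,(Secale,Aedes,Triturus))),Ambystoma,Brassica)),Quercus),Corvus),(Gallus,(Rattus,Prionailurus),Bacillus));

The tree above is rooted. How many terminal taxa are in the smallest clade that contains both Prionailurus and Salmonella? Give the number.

22

The MRCA of Prionailurus and Salmonella is the root, so the clade is the entire tree.
That clade contains 22 terminal taxa: Acinonyx, Aedes, Ambystoma, Bacillus, Betula, Brassica, Corvus, Cuon, Danio, Drosophila, Formica, Gallus, Musca, Prionailurus, Quercus, Rana, Rattus, Salmonella, Secale, Takifugu, Triturus, Tsuga.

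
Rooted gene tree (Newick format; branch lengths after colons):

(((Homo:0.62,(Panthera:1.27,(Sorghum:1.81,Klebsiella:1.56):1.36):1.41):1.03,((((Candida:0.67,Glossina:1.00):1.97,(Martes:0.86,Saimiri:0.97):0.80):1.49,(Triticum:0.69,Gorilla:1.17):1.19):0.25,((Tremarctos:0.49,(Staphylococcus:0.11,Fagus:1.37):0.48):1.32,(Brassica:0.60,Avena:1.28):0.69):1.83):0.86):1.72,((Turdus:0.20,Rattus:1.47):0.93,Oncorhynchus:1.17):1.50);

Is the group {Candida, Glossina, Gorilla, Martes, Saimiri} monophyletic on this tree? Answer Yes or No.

The MRCA of the listed taxa subtends (((Candida,Glossina),(Martes,Saimiri)),(Triticum,Gorilla)).
That clade also contains Triticum, which is not in the proposed group, so the group is not monophyletic.

No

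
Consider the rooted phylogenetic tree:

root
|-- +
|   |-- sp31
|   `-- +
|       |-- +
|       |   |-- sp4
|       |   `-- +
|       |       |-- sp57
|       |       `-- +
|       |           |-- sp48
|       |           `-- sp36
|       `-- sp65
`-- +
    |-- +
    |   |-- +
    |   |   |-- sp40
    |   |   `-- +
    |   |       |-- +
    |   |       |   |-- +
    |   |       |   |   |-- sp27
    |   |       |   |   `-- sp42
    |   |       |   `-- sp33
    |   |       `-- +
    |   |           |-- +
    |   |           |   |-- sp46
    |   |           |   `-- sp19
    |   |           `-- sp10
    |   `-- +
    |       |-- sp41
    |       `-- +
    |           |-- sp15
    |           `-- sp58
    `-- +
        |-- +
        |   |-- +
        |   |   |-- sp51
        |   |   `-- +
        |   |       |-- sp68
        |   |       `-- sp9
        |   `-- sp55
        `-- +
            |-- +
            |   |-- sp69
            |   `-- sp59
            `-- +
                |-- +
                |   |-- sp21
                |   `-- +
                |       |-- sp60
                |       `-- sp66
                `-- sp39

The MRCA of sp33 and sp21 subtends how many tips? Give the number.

20

The MRCA of sp33 and sp21 is the node subtending (((sp40,(((sp27,sp42),sp33),((sp46,sp19),sp10))),(sp41,(sp15,sp58))),(((sp51,(sp68,sp9)),sp55),((sp69,sp59),((sp21,(sp60,sp66)),sp39)))).
That clade contains 20 terminal taxa: sp10, sp15, sp19, sp21, sp27, sp33, sp39, sp40, sp41, sp42, sp46, sp51, sp55, sp58, sp59, sp60, sp66, sp68, sp69, sp9.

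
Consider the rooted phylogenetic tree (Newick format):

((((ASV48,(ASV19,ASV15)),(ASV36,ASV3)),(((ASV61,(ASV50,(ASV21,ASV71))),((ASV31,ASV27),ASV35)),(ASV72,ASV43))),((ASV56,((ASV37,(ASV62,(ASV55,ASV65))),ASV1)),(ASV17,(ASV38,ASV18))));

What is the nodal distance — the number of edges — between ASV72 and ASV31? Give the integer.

The MRCA of ASV72 and ASV31 is the node subtending (((ASV61,(ASV50,(ASV21,ASV71))),((ASV31,ASV27),ASV35)),(ASV72,ASV43)).
From ASV72 up to that node: 2 branches. From ASV31 up to the same node: 4 branches. Total: 2 + 4 = 6.

6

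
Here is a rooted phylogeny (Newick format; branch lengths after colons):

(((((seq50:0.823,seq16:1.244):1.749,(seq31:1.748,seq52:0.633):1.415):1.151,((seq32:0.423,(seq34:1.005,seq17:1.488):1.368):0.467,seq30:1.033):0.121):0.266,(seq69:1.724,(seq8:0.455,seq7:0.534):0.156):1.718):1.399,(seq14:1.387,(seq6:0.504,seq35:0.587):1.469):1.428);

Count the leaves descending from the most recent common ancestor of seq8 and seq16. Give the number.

11

The MRCA of seq8 and seq16 is the node subtending ((((seq50,seq16),(seq31,seq52)),((seq32,(seq34,seq17)),seq30)),(seq69,(seq8,seq7))).
That clade contains 11 terminal taxa: seq16, seq17, seq30, seq31, seq32, seq34, seq50, seq52, seq69, seq7, seq8.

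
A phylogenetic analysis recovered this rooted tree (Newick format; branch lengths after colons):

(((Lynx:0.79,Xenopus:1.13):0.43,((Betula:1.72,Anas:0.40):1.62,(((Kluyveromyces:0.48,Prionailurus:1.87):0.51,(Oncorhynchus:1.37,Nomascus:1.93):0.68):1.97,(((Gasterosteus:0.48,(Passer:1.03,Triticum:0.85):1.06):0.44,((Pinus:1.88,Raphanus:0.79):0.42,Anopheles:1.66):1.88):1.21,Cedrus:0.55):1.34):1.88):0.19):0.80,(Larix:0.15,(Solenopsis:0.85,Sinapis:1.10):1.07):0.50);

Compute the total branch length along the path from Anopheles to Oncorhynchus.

10.11

The path runs Anopheles → … → MRCA → … → Oncorhynchus; the MRCA is the node subtending (((Kluyveromyces,Prionailurus),(Oncorhynchus,Nomascus)),(((Gasterosteus,(Passer,Triticum)),((Pinus,Raphanus),Anopheles)),Cedrus)).
Branch lengths along that path: 1.66 + 1.88 + 1.21 + 1.34 + 1.97 + 0.68 + 1.37 = 10.11.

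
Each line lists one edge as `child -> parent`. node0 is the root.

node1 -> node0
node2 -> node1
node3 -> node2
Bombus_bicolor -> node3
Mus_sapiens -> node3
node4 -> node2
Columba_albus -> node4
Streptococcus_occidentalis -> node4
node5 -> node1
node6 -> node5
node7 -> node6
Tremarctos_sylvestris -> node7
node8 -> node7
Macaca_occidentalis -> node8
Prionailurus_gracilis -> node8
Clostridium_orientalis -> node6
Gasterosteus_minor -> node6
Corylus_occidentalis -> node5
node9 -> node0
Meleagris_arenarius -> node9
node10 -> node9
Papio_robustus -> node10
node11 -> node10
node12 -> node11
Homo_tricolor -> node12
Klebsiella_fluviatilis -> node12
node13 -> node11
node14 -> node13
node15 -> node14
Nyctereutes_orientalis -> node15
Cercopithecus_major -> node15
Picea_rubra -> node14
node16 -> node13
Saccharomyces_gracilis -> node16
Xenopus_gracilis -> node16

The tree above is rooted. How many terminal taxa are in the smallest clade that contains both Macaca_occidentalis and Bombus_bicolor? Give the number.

10

The MRCA of Macaca_occidentalis and Bombus_bicolor is the node subtending (((Bombus_bicolor,Mus_sapiens),(Columba_albus,Streptococcus_occidentalis)),(((Tremarctos_sylvestris,(Macaca_occidentalis,Prionailurus_gracilis)),Clostridium_orientalis,Gasterosteus_minor),Corylus_occidentalis)).
That clade contains 10 terminal taxa: Bombus_bicolor, Clostridium_orientalis, Columba_albus, Corylus_occidentalis, Gasterosteus_minor, Macaca_occidentalis, Mus_sapiens, Prionailurus_gracilis, Streptococcus_occidentalis, Tremarctos_sylvestris.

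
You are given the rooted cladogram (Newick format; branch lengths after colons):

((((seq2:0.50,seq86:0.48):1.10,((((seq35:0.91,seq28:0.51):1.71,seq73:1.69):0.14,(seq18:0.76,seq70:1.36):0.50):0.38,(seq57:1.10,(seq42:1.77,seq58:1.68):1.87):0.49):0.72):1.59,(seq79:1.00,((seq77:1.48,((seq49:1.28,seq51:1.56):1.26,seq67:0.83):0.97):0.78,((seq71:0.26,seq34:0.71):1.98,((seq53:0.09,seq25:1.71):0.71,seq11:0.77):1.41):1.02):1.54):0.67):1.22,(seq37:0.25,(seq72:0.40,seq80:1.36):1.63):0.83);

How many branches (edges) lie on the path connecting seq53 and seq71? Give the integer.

The MRCA of seq53 and seq71 is the node subtending ((seq71,seq34),((seq53,seq25),seq11)).
From seq53 up to that node: 3 branches. From seq71 up to the same node: 2 branches. Total: 3 + 2 = 5.

5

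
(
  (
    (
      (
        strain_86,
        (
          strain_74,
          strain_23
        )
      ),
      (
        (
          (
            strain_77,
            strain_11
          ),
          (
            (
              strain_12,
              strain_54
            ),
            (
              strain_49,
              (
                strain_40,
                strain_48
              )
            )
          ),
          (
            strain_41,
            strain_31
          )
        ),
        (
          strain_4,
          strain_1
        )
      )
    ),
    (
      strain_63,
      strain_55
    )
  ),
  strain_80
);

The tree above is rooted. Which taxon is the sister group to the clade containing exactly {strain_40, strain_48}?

strain_49

The clade containing exactly {strain_40, strain_48} attaches to the tree at the node subtending (strain_49,(strain_40,strain_48)).
The other lineage descending from that same node — the sister group — is the single tip strain_49.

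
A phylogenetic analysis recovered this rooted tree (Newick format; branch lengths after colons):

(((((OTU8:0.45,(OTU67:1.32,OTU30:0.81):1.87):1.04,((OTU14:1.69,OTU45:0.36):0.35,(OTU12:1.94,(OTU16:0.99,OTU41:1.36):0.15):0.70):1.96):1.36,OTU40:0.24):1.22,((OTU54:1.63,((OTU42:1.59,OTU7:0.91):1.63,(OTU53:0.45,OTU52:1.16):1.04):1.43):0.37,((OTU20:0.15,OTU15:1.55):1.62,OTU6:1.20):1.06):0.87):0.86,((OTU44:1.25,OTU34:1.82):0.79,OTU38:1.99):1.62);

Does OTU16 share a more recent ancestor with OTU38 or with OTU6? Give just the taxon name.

The MRCA of OTU16 and OTU6 subtends ((((OTU8,(OTU67,OTU30)),((OTU14,OTU45),(OTU12,(OTU16,OTU41)))),OTU40),((OTU54,((OTU42,OTU7),(OTU53,OTU52))),((OTU20,OTU15),OTU6))) (17 taxa).
The MRCA of OTU16 and OTU38 is the root, subtending the entire tree (20 taxa).
The first is nested inside the second, so OTU16 shares a more recent common ancestor with OTU6.

OTU6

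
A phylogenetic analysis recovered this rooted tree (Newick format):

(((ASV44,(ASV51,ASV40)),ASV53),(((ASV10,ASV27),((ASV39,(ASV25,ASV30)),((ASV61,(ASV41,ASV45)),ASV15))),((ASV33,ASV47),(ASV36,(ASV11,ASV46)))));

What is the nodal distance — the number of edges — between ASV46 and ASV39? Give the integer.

The MRCA of ASV46 and ASV39 is the node subtending (((ASV10,ASV27),((ASV39,(ASV25,ASV30)),((ASV61,(ASV41,ASV45)),ASV15))),((ASV33,ASV47),(ASV36,(ASV11,ASV46)))).
From ASV46 up to that node: 4 branches. From ASV39 up to the same node: 4 branches. Total: 4 + 4 = 8.

8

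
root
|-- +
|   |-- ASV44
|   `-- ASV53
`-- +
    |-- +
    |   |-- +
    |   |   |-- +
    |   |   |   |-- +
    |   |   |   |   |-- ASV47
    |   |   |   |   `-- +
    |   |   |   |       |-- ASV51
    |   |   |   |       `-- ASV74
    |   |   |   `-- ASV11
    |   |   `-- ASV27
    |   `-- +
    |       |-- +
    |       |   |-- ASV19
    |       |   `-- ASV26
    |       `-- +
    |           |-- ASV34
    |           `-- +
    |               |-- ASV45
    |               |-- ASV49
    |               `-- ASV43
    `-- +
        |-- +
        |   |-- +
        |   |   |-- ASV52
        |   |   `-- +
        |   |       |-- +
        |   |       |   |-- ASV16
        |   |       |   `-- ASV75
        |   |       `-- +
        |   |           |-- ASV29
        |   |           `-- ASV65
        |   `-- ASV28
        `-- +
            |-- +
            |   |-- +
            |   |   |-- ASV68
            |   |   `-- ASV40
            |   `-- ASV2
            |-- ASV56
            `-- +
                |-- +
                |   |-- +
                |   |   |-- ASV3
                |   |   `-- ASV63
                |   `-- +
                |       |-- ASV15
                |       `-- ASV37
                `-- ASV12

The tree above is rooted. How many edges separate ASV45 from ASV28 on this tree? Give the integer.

8

The MRCA of ASV45 and ASV28 is the node subtending (((((ASV47,(ASV51,ASV74)),ASV11),ASV27),((ASV19,ASV26),(ASV34,(ASV45,ASV49,ASV43)))),(((ASV52,((ASV16,ASV75),(ASV29,ASV65))),ASV28),(((ASV68,ASV40),ASV2),ASV56,(((ASV3,ASV63),(ASV15,ASV37)),ASV12)))).
From ASV45 up to that node: 5 branches. From ASV28 up to the same node: 3 branches. Total: 5 + 3 = 8.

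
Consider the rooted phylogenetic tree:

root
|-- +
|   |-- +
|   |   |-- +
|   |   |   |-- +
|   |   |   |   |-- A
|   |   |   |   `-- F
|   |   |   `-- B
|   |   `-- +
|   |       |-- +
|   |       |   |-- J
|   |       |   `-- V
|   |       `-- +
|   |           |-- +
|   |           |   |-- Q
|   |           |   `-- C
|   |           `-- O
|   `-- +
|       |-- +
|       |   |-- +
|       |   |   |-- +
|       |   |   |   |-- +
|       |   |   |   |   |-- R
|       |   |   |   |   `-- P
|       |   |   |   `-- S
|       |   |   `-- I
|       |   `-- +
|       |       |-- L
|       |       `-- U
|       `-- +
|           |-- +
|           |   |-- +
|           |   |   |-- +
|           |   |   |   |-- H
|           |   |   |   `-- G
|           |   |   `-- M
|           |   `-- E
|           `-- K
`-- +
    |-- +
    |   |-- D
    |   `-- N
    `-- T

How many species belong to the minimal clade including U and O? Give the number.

The MRCA of U and O is the node subtending ((((A,F),B),((J,V),((Q,C),O))),(((((R,P),S),I),(L,U)),((((H,G),M),E),K))).
That clade contains 19 terminal taxa: A, B, C, E, F, G, H, I, J, K, L, M, O, P, Q, R, S, U, V.

19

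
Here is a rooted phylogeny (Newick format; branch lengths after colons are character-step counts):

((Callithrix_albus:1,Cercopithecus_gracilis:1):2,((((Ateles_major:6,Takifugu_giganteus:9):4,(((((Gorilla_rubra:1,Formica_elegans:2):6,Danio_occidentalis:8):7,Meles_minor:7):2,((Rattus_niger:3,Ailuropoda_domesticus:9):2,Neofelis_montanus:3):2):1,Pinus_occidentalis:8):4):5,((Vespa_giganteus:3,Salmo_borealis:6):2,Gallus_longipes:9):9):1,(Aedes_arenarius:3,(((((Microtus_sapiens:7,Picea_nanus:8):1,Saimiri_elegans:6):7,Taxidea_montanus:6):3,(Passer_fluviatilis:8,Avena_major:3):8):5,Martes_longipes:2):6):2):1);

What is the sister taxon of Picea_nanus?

Microtus_sapiens

Picea_nanus attaches to the tree at the node subtending (Microtus_sapiens,Picea_nanus).
The other lineage descending from that same node — the sister group — is the single tip Microtus_sapiens.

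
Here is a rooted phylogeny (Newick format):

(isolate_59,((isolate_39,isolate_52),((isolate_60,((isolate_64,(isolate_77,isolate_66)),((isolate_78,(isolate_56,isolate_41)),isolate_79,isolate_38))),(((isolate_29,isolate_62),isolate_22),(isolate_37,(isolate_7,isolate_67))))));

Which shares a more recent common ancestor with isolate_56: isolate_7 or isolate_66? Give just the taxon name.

isolate_66

The MRCA of isolate_56 and isolate_66 subtends ((isolate_64,(isolate_77,isolate_66)),((isolate_78,(isolate_56,isolate_41)),isolate_79,isolate_38)) (8 taxa).
The MRCA of isolate_56 and isolate_7 subtends ((isolate_60,((isolate_64,(isolate_77,isolate_66)),((isolate_78,(isolate_56,isolate_41)),isolate_79,isolate_38))),(((isolate_29,isolate_62),isolate_22),(isolate_37,(isolate_7,isolate_67)))) (15 taxa).
The first is nested inside the second, so isolate_56 shares a more recent common ancestor with isolate_66.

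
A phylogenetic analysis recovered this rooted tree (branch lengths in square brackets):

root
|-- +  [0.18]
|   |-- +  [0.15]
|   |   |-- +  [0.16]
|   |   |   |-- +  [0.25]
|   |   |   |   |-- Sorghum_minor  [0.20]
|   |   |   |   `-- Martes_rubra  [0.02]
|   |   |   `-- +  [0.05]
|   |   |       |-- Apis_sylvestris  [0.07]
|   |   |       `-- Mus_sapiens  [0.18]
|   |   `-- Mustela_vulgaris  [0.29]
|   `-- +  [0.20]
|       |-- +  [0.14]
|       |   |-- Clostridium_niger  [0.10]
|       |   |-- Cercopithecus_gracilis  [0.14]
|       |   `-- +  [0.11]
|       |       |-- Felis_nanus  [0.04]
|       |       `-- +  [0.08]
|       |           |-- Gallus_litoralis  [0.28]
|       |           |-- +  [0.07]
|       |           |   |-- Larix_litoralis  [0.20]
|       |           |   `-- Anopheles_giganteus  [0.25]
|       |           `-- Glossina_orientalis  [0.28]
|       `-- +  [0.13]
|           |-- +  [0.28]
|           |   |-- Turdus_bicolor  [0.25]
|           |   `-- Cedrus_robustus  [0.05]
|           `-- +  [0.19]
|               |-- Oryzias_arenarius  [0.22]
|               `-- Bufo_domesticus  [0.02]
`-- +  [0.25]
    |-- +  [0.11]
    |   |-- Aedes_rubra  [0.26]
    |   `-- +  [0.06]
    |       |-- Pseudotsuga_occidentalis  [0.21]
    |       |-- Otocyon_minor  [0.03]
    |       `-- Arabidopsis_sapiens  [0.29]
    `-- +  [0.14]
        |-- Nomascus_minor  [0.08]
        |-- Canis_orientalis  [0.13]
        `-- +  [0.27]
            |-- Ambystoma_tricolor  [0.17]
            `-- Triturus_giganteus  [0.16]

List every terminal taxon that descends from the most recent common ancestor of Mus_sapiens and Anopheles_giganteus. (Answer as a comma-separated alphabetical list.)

Tracing Mus_sapiens: it sits inside (Apis_sylvestris,Mus_sapiens).
Tracing Anopheles_giganteus: it sits inside (Larix_litoralis,Anopheles_giganteus).
The smallest clade enclosing both is ((((Sorghum_minor,Martes_rubra),(Apis_sylvestris,Mus_sapiens)),Mustela_vulgaris),((Clostridium_niger,Cercopithecus_gracilis,(Felis_nanus,(Gallus_litoralis,(Larix_litoralis,Anopheles_giganteus),Glossina_orientalis))),((Turdus_bicolor,Cedrus_robustus),(Oryzias_arenarius,Bufo_domesticus)))); the answer is its 16 terminal taxa in alphabetical order.

Anopheles_giganteus, Apis_sylvestris, Bufo_domesticus, Cedrus_robustus, Cercopithecus_gracilis, Clostridium_niger, Felis_nanus, Gallus_litoralis, Glossina_orientalis, Larix_litoralis, Martes_rubra, Mus_sapiens, Mustela_vulgaris, Oryzias_arenarius, Sorghum_minor, Turdus_bicolor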